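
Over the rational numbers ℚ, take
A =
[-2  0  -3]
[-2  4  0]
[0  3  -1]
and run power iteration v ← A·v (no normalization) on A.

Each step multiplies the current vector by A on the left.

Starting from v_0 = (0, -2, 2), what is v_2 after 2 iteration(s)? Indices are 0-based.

v_2 = (36, -20, -16)

v_0 = (0, -2, 2).
v_1 = A·v_0 = (-6, -8, -8).
v_2 = A·v_1 = (36, -20, -16).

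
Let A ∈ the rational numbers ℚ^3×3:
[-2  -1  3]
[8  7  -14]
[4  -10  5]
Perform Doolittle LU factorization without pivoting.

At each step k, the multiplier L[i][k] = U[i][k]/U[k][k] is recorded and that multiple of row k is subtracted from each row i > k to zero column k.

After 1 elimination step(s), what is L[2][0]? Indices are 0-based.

L[2][0] = -2

k=0: U[0][0]=-2
  eliminate (1,0): mult=-4, new row 1: (0, 3, -2); set L[1][0]=-4
  eliminate (2,0): mult=-2, new row 2: (0, -12, 11); set L[2][0]=-2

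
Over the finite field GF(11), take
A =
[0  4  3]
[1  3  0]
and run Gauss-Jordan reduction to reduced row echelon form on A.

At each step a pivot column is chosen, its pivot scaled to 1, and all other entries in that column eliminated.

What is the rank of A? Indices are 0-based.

rank = 2

pivot(0,0): swap R0↔R1
pivot(0,0)=1: scale R0 → (1, 3, 0)
pivot(1,1)=4: scale R1 → (0, 1, 9)
  clear (0,1): R0 −= (3)R1 → (1, 0, 6)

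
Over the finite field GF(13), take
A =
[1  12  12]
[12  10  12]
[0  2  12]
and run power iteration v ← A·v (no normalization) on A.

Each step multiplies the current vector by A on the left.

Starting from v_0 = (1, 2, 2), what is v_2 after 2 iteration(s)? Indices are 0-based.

v_0 = (1, 2, 2).
v_1 = A·v_0 = (10, 4, 2).
v_2 = A·v_1 = (4, 2, 6).

v_2 = (4, 2, 6)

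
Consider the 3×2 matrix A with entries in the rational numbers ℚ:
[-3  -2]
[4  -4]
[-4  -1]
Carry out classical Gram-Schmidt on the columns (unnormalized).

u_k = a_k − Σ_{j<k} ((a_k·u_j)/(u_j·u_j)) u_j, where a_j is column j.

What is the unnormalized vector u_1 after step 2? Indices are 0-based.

u_1 = (-100/41, -140/41, -65/41)

Step 1: u_0 = a_0 = (-3, 4, -4).
Step 2: u_1 = a_1 − (-6/41)·u_0 = (-100/41, -140/41, -65/41).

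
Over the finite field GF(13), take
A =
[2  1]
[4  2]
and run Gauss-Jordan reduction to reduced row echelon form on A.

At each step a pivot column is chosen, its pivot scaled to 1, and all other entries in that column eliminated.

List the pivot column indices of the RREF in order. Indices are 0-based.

pivot columns: 0

pivot(0,0)=2: scale R0 → (1, 7)
  clear (1,0): R1 −= (4)R0 → (0, 0)
col 1: no nonzero at/below row 1; advance.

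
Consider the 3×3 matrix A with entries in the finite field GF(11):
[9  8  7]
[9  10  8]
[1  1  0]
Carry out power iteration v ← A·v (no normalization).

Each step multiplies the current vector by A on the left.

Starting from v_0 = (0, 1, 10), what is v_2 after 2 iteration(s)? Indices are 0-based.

v_2 = (10, 4, 3)

v_0 = (0, 1, 10).
v_1 = A·v_0 = (1, 2, 1).
v_2 = A·v_1 = (10, 4, 3).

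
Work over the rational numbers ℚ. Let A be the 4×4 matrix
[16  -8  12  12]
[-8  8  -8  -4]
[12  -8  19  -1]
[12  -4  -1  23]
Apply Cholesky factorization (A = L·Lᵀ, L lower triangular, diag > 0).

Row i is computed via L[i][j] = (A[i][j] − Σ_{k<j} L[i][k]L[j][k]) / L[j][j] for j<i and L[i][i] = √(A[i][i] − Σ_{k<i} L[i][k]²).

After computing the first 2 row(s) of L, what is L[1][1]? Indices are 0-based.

L[1][1] = 2

Step 1: L[0][0] = √(16) = 4.
  L[1][0] = (-8) / L[0][0] = -2.
Step 2: L[1][1] = √(4) = 2.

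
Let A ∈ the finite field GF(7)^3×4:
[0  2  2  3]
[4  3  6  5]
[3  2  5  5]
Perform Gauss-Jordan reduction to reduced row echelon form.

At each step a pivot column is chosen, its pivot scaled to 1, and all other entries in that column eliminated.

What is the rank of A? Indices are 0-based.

rank = 3

step 1: exchange rows 0,1
step 1: normalize row 0 (÷4) = (1, 6, 5, 3)
  row 2: subtract 3×row0 = (0, 5, 4, 3)
step 2: normalize row 1 (÷2) = (0, 1, 1, 5)
  row 0: subtract 6×row1 = (1, 0, 6, 1)
  row 2: subtract 5×row1 = (0, 0, 6, 6)
step 3: normalize row 2 (÷6) = (0, 0, 1, 1)
  row 0: subtract 6×row2 = (1, 0, 0, 2)
  row 1: subtract 1×row2 = (0, 1, 0, 4)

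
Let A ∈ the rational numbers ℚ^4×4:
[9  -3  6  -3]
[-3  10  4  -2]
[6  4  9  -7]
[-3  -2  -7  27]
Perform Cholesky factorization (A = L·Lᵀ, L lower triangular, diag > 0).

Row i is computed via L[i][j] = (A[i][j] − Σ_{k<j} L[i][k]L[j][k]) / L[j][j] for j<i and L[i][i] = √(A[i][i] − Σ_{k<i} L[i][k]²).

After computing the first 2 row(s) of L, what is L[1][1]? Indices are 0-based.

Step 1: L[0][0] = √(9) = 3.
  L[1][0] = (-3) / L[0][0] = -1.
Step 2: L[1][1] = √(9) = 3.

L[1][1] = 3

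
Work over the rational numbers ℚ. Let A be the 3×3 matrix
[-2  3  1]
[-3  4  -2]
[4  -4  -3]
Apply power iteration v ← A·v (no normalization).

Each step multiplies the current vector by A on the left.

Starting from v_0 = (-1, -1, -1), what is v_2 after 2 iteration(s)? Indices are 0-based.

v_2 = (10, 4, -21)

v_0 = (-1, -1, -1).
v_1 = A·v_0 = (-2, 1, 3).
v_2 = A·v_1 = (10, 4, -21).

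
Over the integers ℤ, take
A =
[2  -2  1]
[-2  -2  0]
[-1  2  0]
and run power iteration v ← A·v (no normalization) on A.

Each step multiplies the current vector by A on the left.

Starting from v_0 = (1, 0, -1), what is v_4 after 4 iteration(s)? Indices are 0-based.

v_4 = (29, 26, -29)

v_0 = (1, 0, -1).
v_1 = A·v_0 = (1, -2, -1).
v_2 = A·v_1 = (5, 2, -5).
v_3 = A·v_2 = (1, -14, -1).
v_4 = A·v_3 = (29, 26, -29).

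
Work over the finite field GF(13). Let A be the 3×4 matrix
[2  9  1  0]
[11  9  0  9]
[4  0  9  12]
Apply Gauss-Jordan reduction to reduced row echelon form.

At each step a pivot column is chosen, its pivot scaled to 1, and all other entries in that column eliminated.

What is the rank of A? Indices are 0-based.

pivot(0,0)=2: scale R0 → (1, 11, 7, 0)
  clear (1,0): R1 −= (11)R0 → (0, 5, 1, 9)
  clear (2,0): R2 −= (4)R0 → (0, 8, 7, 12)
pivot(1,1)=5: scale R1 → (0, 1, 8, 7)
  clear (0,1): R0 −= (11)R1 → (1, 0, 10, 1)
  clear (2,1): R2 −= (8)R1 → (0, 0, 8, 8)
pivot(2,2)=8: scale R2 → (0, 0, 1, 1)
  clear (0,2): R0 −= (10)R2 → (1, 0, 0, 4)
  clear (1,2): R1 −= (8)R2 → (0, 1, 0, 12)

rank = 3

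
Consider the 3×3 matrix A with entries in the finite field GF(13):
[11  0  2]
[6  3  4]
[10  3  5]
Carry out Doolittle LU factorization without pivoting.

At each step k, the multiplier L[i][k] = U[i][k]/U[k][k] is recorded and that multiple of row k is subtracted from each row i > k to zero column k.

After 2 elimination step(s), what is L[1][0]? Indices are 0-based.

k=0: U[0][0]=11
  eliminate (1,0): mult=10, new row 1: (0, 3, 10); set L[1][0]=10
  eliminate (2,0): mult=8, new row 2: (0, 3, 2); set L[2][0]=8
k=1: U[1][1]=3
  eliminate (2,1): mult=1, new row 2: (0, 0, 5); set L[2][1]=1

L[1][0] = 10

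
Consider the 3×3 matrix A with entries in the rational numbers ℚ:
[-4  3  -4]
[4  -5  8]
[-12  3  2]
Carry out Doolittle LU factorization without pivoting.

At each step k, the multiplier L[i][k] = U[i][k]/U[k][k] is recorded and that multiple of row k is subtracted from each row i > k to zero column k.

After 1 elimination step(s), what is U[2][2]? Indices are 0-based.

U[2][2] = 14

[col 0] pivot -4
  R1 -= -1*R0 → (0, -2, 4)  (L[1][0] := -1)
  R2 -= 3*R0 → (0, -6, 14)  (L[2][0] := 3)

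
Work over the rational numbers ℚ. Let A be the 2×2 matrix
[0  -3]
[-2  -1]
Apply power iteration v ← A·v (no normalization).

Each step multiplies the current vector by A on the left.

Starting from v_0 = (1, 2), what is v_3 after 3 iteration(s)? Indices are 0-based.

v_3 = (-48, -40)

v_0 = (1, 2).
v_1 = A·v_0 = (-6, -4).
v_2 = A·v_1 = (12, 16).
v_3 = A·v_2 = (-48, -40).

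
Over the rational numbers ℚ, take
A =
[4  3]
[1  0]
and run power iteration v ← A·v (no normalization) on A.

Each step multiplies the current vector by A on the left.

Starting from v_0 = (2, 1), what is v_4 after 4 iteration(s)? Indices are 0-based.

v_0 = (2, 1).
v_1 = A·v_0 = (11, 2).
v_2 = A·v_1 = (50, 11).
v_3 = A·v_2 = (233, 50).
v_4 = A·v_3 = (1082, 233).

v_4 = (1082, 233)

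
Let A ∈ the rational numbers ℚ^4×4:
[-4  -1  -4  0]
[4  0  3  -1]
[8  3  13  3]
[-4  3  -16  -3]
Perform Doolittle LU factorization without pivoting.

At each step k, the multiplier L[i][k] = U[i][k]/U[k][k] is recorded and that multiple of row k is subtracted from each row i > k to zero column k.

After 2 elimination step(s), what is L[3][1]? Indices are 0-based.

L[3][1] = -4

k=0: U[0][0]=-4
  eliminate (1,0): mult=-1, new row 1: (0, -1, -1, -1); set L[1][0]=-1
  eliminate (2,0): mult=-2, new row 2: (0, 1, 5, 3); set L[2][0]=-2
  eliminate (3,0): mult=1, new row 3: (0, 4, -12, -3); set L[3][0]=1
k=1: U[1][1]=-1
  eliminate (2,1): mult=-1, new row 2: (0, 0, 4, 2); set L[2][1]=-1
  eliminate (3,1): mult=-4, new row 3: (0, 0, -16, -7); set L[3][1]=-4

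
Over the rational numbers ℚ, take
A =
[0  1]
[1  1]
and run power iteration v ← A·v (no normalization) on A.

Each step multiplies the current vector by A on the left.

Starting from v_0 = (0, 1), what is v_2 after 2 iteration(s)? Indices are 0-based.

v_0 = (0, 1).
v_1 = A·v_0 = (1, 1).
v_2 = A·v_1 = (1, 2).

v_2 = (1, 2)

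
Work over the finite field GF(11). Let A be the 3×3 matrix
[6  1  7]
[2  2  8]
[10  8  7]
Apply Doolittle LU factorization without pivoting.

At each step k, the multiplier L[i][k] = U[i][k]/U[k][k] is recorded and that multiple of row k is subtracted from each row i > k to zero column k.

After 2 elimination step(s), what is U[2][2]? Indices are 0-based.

U[2][2] = 9

Step 1: pivot at (0,0) is 6.
  row1 ← row1 − (4)·row0  ⇒  L[1][0]=4, U row1=(0, 9, 2)
  row2 ← row2 − (9)·row0  ⇒  L[2][0]=9, U row2=(0, 10, 10)
Step 2: pivot at (1,1) is 9.
  row2 ← row2 − (6)·row1  ⇒  L[2][1]=6, U row2=(0, 0, 9)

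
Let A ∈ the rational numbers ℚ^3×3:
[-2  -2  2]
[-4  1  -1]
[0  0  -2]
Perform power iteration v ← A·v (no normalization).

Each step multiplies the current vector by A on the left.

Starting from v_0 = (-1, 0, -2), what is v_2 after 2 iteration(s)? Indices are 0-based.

v_0 = (-1, 0, -2).
v_1 = A·v_0 = (-2, 6, 4).
v_2 = A·v_1 = (0, 10, -8).

v_2 = (0, 10, -8)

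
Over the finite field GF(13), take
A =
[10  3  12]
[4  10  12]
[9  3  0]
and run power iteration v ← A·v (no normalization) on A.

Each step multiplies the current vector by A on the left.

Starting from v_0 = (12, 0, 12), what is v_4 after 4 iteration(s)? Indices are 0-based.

v_4 = (0, 6, 0)

v_0 = (12, 0, 12).
v_1 = A·v_0 = (4, 10, 4).
v_2 = A·v_1 = (1, 8, 1).
v_3 = A·v_2 = (7, 5, 7).
v_4 = A·v_3 = (0, 6, 0).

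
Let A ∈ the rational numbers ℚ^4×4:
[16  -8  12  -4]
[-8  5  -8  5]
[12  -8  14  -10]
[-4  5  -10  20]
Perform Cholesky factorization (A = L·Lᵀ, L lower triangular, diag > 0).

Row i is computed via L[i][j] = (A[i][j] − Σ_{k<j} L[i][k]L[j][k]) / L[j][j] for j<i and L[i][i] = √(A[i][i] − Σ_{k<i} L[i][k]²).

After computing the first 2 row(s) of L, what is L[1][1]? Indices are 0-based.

L[1][1] = 1

Step 1: L[0][0] = √(16) = 4.
  L[1][0] = (-8) / L[0][0] = -2.
Step 2: L[1][1] = √(1) = 1.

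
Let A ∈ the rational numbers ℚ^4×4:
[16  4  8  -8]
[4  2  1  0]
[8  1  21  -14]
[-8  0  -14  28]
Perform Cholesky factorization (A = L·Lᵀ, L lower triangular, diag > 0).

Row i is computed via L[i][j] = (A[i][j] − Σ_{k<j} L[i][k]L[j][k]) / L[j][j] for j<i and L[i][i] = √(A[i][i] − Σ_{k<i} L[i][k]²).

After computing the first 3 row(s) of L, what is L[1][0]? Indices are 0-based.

Step 1: L[0][0] = √(16) = 4.
  L[1][0] = (4) / L[0][0] = 1.
Step 2: L[1][1] = √(1) = 1.
  L[2][0] = (8) / L[0][0] = 2.
  L[2][1] = (-1) / L[1][1] = -1.
Step 3: L[2][2] = √(16) = 4.

L[1][0] = 1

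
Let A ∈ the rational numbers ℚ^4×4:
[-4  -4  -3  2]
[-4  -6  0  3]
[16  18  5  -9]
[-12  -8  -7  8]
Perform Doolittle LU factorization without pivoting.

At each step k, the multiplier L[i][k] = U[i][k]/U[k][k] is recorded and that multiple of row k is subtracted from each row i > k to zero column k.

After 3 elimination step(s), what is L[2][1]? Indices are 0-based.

[col 0] pivot -4
  R1 -= 1*R0 → (0, -2, 3, 1)  (L[1][0] := 1)
  R2 -= -4*R0 → (0, 2, -7, -1)  (L[2][0] := -4)
  R3 -= 3*R0 → (0, 4, 2, 2)  (L[3][0] := 3)
[col 1] pivot -2
  R2 -= -1*R1 → (0, 0, -4, 0)  (L[2][1] := -1)
  R3 -= -2*R1 → (0, 0, 8, 4)  (L[3][1] := -2)
[col 2] pivot -4
  R3 -= -2*R2 → (0, 0, 0, 4)  (L[3][2] := -2)

L[2][1] = -1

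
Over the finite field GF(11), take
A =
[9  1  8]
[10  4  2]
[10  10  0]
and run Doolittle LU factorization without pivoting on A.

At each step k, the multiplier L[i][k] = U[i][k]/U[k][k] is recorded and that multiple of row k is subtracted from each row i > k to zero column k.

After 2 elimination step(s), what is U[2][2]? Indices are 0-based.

k=0: U[0][0]=9
  eliminate (1,0): mult=6, new row 1: (0, 9, 9); set L[1][0]=6
  eliminate (2,0): mult=6, new row 2: (0, 4, 7); set L[2][0]=6
k=1: U[1][1]=9
  eliminate (2,1): mult=9, new row 2: (0, 0, 3); set L[2][1]=9

U[2][2] = 3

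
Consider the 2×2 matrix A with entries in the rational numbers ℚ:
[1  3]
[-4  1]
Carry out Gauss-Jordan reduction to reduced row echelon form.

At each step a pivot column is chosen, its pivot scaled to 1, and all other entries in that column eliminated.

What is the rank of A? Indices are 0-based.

rank = 2

pivot(0,0)=1: scale R0 → (1, 3)
  clear (1,0): R1 −= (-4)R0 → (0, 13)
pivot(1,1)=13: scale R1 → (0, 1)
  clear (0,1): R0 −= (3)R1 → (1, 0)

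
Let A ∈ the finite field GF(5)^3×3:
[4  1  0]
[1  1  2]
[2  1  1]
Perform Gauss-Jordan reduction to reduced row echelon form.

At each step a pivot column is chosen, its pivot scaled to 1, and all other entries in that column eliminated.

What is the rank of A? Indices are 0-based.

[1] R0 /= 4  ⇒  (1, 4, 0)
     R1 -= 1·R0  ⇒  (0, 2, 2)
     R2 -= 2·R0  ⇒  (0, 3, 1)
[2] R1 /= 2  ⇒  (0, 1, 1)
     R0 -= 4·R1  ⇒  (1, 0, 1)
     R2 -= 3·R1  ⇒  (0, 0, 3)
[3] R2 /= 3  ⇒  (0, 0, 1)
     R0 -= 1·R2  ⇒  (1, 0, 0)
     R1 -= 1·R2  ⇒  (0, 1, 0)

rank = 3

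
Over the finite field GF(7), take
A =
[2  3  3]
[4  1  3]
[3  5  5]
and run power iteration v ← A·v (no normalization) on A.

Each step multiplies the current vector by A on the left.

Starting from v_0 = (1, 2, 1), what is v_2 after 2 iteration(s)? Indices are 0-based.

v_2 = (5, 2, 0)

v_0 = (1, 2, 1).
v_1 = A·v_0 = (4, 2, 4).
v_2 = A·v_1 = (5, 2, 0).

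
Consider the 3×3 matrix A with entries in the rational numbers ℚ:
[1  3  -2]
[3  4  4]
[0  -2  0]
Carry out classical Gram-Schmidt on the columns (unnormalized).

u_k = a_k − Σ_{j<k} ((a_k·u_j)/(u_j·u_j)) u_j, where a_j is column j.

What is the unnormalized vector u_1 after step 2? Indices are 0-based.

u_1 = (3/2, -1/2, -2)

Step 1: u_0 = a_0 = (1, 3, 0).
Step 2: u_1 = a_1 − (3/2)·u_0 = (3/2, -1/2, -2).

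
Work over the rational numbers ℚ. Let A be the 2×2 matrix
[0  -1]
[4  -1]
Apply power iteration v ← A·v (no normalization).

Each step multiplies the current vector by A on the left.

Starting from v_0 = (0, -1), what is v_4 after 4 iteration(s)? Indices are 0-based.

v_0 = (0, -1).
v_1 = A·v_0 = (1, 1).
v_2 = A·v_1 = (-1, 3).
v_3 = A·v_2 = (-3, -7).
v_4 = A·v_3 = (7, -5).

v_4 = (7, -5)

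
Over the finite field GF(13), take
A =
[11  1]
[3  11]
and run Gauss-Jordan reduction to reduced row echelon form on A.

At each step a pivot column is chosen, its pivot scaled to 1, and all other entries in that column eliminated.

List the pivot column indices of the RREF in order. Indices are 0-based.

step 1: normalize row 0 (÷11) = (1, 6)
  row 1: subtract 3×row0 = (0, 6)
step 2: normalize row 1 (÷6) = (0, 1)
  row 0: subtract 6×row1 = (1, 0)

pivot columns: 0, 1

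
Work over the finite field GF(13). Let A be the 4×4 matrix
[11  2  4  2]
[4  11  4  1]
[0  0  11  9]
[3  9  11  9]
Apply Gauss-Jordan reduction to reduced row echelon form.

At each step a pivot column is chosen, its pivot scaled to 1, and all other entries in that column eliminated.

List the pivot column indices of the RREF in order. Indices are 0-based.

step 1: normalize row 0 (÷11) = (1, 12, 11, 12)
  row 1: subtract 4×row0 = (0, 2, 12, 5)
  row 3: subtract 3×row0 = (0, 12, 4, 12)
step 2: normalize row 1 (÷2) = (0, 1, 6, 9)
  row 0: subtract 12×row1 = (1, 0, 4, 8)
  row 3: subtract 12×row1 = (0, 0, 10, 8)
step 3: normalize row 2 (÷11) = (0, 0, 1, 2)
  row 0: subtract 4×row2 = (1, 0, 0, 0)
  row 1: subtract 6×row2 = (0, 1, 0, 10)
  row 3: subtract 10×row2 = (0, 0, 0, 1)
step 4: normalize row 3 (÷1) = (0, 0, 0, 1)
  row 1: subtract 10×row3 = (0, 1, 0, 0)
  row 2: subtract 2×row3 = (0, 0, 1, 0)

pivot columns: 0, 1, 2, 3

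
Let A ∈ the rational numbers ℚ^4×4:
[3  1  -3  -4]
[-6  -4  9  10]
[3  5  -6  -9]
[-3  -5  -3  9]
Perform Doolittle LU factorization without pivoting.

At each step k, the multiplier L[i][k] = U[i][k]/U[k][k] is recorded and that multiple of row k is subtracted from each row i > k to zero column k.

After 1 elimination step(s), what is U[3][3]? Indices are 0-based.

U[3][3] = 5

k=0: U[0][0]=3
  eliminate (1,0): mult=-2, new row 1: (0, -2, 3, 2); set L[1][0]=-2
  eliminate (2,0): mult=1, new row 2: (0, 4, -3, -5); set L[2][0]=1
  eliminate (3,0): mult=-1, new row 3: (0, -4, -6, 5); set L[3][0]=-1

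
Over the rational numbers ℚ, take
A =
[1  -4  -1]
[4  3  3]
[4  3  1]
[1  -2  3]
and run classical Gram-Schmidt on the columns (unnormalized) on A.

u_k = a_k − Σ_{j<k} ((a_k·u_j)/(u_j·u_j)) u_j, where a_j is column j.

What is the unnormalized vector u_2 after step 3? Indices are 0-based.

u_2 = (-16/11, 105/121, -137/121, 304/121)

Step 1: u_0 = a_0 = (1, 4, 4, 1).
Step 2: u_1 = a_1 − (9/17)·u_0 = (-77/17, 15/17, 15/17, -43/17).
Step 3: u_2 = a_2 − (9/17)·u_0 − (2/121)·u_1 = (-16/11, 105/121, -137/121, 304/121).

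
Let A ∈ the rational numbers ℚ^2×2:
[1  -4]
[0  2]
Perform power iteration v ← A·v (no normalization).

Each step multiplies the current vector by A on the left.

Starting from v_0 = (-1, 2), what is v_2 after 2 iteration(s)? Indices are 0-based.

v_2 = (-25, 8)

v_0 = (-1, 2).
v_1 = A·v_0 = (-9, 4).
v_2 = A·v_1 = (-25, 8).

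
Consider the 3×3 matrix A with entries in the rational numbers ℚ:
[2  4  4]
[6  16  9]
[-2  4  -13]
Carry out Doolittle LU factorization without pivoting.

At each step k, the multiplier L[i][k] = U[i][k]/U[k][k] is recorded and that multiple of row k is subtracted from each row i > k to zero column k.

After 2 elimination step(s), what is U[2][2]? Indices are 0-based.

U[2][2] = -3

[col 0] pivot 2
  R1 -= 3*R0 → (0, 4, -3)  (L[1][0] := 3)
  R2 -= -1*R0 → (0, 8, -9)  (L[2][0] := -1)
[col 1] pivot 4
  R2 -= 2*R1 → (0, 0, -3)  (L[2][1] := 2)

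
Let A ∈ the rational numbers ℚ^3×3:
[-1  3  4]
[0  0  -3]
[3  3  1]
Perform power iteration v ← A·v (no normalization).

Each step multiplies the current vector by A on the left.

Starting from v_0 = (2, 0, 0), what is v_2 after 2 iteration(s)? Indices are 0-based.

v_2 = (26, -18, 0)

v_0 = (2, 0, 0).
v_1 = A·v_0 = (-2, 0, 6).
v_2 = A·v_1 = (26, -18, 0).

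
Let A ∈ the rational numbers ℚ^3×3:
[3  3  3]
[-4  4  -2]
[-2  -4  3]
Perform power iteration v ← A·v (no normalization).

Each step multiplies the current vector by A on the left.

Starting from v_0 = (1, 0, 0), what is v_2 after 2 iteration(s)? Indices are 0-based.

v_2 = (-9, -24, 4)

v_0 = (1, 0, 0).
v_1 = A·v_0 = (3, -4, -2).
v_2 = A·v_1 = (-9, -24, 4).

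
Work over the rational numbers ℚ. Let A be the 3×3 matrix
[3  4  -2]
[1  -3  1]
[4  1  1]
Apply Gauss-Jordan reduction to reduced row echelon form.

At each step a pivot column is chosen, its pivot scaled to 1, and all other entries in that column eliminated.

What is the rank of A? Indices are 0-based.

pivot(0,0)=3: scale R0 → (1, 4/3, -2/3)
  clear (1,0): R1 −= (1)R0 → (0, -13/3, 5/3)
  clear (2,0): R2 −= (4)R0 → (0, -13/3, 11/3)
pivot(1,1)=-13/3: scale R1 → (0, 1, -5/13)
  clear (0,1): R0 −= (4/3)R1 → (1, 0, -2/13)
  clear (2,1): R2 −= (-13/3)R1 → (0, 0, 2)
pivot(2,2)=2: scale R2 → (0, 0, 1)
  clear (0,2): R0 −= (-2/13)R2 → (1, 0, 0)
  clear (1,2): R1 −= (-5/13)R2 → (0, 1, 0)

rank = 3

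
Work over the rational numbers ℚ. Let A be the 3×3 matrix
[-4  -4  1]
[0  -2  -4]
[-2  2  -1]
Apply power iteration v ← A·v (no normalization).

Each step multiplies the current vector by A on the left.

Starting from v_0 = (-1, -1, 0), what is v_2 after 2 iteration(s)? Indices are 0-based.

v_2 = (-40, -4, -12)

v_0 = (-1, -1, 0).
v_1 = A·v_0 = (8, 2, 0).
v_2 = A·v_1 = (-40, -4, -12).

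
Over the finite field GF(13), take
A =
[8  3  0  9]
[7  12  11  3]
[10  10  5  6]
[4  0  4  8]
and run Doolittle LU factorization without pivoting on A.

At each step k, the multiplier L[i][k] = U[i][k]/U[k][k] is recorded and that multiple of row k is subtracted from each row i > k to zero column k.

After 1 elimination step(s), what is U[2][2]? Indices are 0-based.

U[2][2] = 5

Step 1: pivot at (0,0) is 8.
  row1 ← row1 − (9)·row0  ⇒  L[1][0]=9, U row1=(0, 11, 11, 0)
  row2 ← row2 − (11)·row0  ⇒  L[2][0]=11, U row2=(0, 3, 5, 11)
  row3 ← row3 − (7)·row0  ⇒  L[3][0]=7, U row3=(0, 5, 4, 10)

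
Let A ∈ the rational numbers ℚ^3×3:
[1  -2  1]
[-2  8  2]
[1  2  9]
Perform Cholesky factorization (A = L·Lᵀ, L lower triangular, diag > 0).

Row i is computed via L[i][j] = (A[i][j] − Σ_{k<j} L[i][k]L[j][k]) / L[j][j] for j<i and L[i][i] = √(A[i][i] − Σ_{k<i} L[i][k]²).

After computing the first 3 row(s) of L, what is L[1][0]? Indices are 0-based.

Step 1: L[0][0] = √(1) = 1.
  L[1][0] = (-2) / L[0][0] = -2.
Step 2: L[1][1] = √(4) = 2.
  L[2][0] = (1) / L[0][0] = 1.
  L[2][1] = (4) / L[1][1] = 2.
Step 3: L[2][2] = √(4) = 2.

L[1][0] = -2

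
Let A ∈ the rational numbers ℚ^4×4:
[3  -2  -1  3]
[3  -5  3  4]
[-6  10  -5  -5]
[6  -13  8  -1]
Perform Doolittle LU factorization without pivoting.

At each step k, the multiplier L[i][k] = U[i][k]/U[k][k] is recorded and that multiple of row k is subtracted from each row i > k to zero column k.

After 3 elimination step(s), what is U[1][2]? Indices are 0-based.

Step 1: pivot at (0,0) is 3.
  row1 ← row1 − (1)·row0  ⇒  L[1][0]=1, U row1=(0, -3, 4, 1)
  row2 ← row2 − (-2)·row0  ⇒  L[2][0]=-2, U row2=(0, 6, -7, 1)
  row3 ← row3 − (2)·row0  ⇒  L[3][0]=2, U row3=(0, -9, 10, -7)
Step 2: pivot at (1,1) is -3.
  row2 ← row2 − (-2)·row1  ⇒  L[2][1]=-2, U row2=(0, 0, 1, 3)
  row3 ← row3 − (3)·row1  ⇒  L[3][1]=3, U row3=(0, 0, -2, -10)
Step 3: pivot at (2,2) is 1.
  row3 ← row3 − (-2)·row2  ⇒  L[3][2]=-2, U row3=(0, 0, 0, -4)

U[1][2] = 4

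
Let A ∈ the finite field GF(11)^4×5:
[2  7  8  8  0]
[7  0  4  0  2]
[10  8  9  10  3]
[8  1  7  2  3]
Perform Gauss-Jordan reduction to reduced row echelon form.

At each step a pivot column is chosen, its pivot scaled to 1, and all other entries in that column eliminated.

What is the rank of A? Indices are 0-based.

rank = 4

[1] R0 /= 2  ⇒  (1, 9, 4, 4, 0)
     R1 -= 7·R0  ⇒  (0, 3, 9, 5, 2)
     R2 -= 10·R0  ⇒  (0, 6, 2, 3, 3)
     R3 -= 8·R0  ⇒  (0, 6, 8, 3, 3)
[2] R1 /= 3  ⇒  (0, 1, 3, 9, 8)
     R0 -= 9·R1  ⇒  (1, 0, 10, 0, 5)
     R2 -= 6·R1  ⇒  (0, 0, 6, 4, 10)
     R3 -= 6·R1  ⇒  (0, 0, 1, 4, 10)
[3] R2 /= 6  ⇒  (0, 0, 1, 8, 9)
     R0 -= 10·R2  ⇒  (1, 0, 0, 8, 3)
     R1 -= 3·R2  ⇒  (0, 1, 0, 7, 3)
     R3 -= 1·R2  ⇒  (0, 0, 0, 7, 1)
[4] R3 /= 7  ⇒  (0, 0, 0, 1, 8)
     R0 -= 8·R3  ⇒  (1, 0, 0, 0, 5)
     R1 -= 7·R3  ⇒  (0, 1, 0, 0, 2)
     R2 -= 8·R3  ⇒  (0, 0, 1, 0, 0)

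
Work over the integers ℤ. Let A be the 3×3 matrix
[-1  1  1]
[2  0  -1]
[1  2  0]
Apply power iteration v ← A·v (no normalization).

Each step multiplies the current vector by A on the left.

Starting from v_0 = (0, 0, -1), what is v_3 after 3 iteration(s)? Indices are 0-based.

v_3 = (-3, 3, -2)

v_0 = (0, 0, -1).
v_1 = A·v_0 = (-1, 1, 0).
v_2 = A·v_1 = (2, -2, 1).
v_3 = A·v_2 = (-3, 3, -2).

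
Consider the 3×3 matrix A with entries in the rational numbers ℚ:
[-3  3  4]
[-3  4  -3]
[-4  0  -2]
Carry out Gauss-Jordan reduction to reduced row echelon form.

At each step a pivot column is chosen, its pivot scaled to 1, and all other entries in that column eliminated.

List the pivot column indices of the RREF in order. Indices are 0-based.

[1] R0 /= -3  ⇒  (1, -1, -4/3)
     R1 -= -3·R0  ⇒  (0, 1, -7)
     R2 -= -4·R0  ⇒  (0, -4, -22/3)
[2] R1 /= 1  ⇒  (0, 1, -7)
     R0 -= -1·R1  ⇒  (1, 0, -25/3)
     R2 -= -4·R1  ⇒  (0, 0, -106/3)
[3] R2 /= -106/3  ⇒  (0, 0, 1)
     R0 -= -25/3·R2  ⇒  (1, 0, 0)
     R1 -= -7·R2  ⇒  (0, 1, 0)

pivot columns: 0, 1, 2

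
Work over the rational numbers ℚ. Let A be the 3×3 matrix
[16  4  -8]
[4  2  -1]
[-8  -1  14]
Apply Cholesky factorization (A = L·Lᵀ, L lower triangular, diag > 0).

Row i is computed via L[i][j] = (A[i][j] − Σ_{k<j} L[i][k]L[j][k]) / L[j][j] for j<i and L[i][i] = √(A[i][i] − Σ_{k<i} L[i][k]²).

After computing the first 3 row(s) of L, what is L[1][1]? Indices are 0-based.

L[1][1] = 1

Step 1: L[0][0] = √(16) = 4.
  L[1][0] = (4) / L[0][0] = 1.
Step 2: L[1][1] = √(1) = 1.
  L[2][0] = (-8) / L[0][0] = -2.
  L[2][1] = (1) / L[1][1] = 1.
Step 3: L[2][2] = √(9) = 3.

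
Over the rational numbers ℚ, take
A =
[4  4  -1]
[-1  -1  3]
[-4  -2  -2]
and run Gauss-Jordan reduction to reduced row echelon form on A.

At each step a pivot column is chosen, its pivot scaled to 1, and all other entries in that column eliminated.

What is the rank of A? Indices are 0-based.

[1] R0 /= 4  ⇒  (1, 1, -1/4)
     R1 -= -1·R0  ⇒  (0, 0, 11/4)
     R2 -= -4·R0  ⇒  (0, 2, -3)
[2] R1 <-> R2
[2] R1 /= 2  ⇒  (0, 1, -3/2)
     R0 -= 1·R1  ⇒  (1, 0, 5/4)
[3] R2 /= 11/4  ⇒  (0, 0, 1)
     R0 -= 5/4·R2  ⇒  (1, 0, 0)
     R1 -= -3/2·R2  ⇒  (0, 1, 0)

rank = 3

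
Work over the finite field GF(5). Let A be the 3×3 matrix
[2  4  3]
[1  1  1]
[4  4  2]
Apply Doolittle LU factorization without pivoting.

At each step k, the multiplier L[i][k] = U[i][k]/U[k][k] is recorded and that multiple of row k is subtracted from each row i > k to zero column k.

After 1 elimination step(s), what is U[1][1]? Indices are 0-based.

k=0: U[0][0]=2
  eliminate (1,0): mult=3, new row 1: (0, 4, 2); set L[1][0]=3
  eliminate (2,0): mult=2, new row 2: (0, 1, 1); set L[2][0]=2

U[1][1] = 4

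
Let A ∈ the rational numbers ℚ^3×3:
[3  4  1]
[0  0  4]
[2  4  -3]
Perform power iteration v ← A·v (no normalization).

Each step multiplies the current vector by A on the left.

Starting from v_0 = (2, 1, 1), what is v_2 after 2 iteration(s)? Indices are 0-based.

v_2 = (54, 20, 23)

v_0 = (2, 1, 1).
v_1 = A·v_0 = (11, 4, 5).
v_2 = A·v_1 = (54, 20, 23).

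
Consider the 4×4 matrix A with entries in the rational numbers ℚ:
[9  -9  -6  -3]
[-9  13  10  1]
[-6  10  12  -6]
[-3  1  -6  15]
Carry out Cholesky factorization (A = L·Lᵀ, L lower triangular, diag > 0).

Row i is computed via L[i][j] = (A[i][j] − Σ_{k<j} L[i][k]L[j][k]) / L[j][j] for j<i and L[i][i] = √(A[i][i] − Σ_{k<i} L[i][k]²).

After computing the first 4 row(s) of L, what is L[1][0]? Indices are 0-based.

Step 1: L[0][0] = √(9) = 3.
  L[1][0] = (-9) / L[0][0] = -3.
Step 2: L[1][1] = √(4) = 2.
  L[2][0] = (-6) / L[0][0] = -2.
  L[2][1] = (4) / L[1][1] = 2.
Step 3: L[2][2] = √(4) = 2.
  L[3][0] = (-3) / L[0][0] = -1.
  L[3][1] = (-2) / L[1][1] = -1.
  L[3][2] = (-6) / L[2][2] = -3.
Step 4: L[3][3] = √(4) = 2.

L[1][0] = -3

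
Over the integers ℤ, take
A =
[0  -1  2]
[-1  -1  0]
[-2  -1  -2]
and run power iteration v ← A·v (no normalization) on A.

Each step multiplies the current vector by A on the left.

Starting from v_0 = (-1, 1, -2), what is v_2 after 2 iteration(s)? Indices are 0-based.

v_2 = (10, 5, 0)

v_0 = (-1, 1, -2).
v_1 = A·v_0 = (-5, 0, 5).
v_2 = A·v_1 = (10, 5, 0).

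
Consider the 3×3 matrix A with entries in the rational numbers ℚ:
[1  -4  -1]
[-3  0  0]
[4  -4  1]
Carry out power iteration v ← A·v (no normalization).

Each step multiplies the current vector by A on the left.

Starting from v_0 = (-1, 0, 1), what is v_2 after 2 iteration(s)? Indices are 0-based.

v_2 = (-11, 6, -23)

v_0 = (-1, 0, 1).
v_1 = A·v_0 = (-2, 3, -3).
v_2 = A·v_1 = (-11, 6, -23).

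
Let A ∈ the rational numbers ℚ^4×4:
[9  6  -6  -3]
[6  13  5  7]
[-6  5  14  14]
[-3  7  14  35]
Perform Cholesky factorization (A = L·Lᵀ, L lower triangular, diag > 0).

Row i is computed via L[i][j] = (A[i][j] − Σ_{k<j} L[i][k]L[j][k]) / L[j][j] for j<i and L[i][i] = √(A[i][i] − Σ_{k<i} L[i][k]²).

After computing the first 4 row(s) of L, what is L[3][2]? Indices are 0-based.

Step 1: L[0][0] = √(9) = 3.
  L[1][0] = (6) / L[0][0] = 2.
Step 2: L[1][1] = √(9) = 3.
  L[2][0] = (-6) / L[0][0] = -2.
  L[2][1] = (9) / L[1][1] = 3.
Step 3: L[2][2] = √(1) = 1.
  L[3][0] = (-3) / L[0][0] = -1.
  L[3][1] = (9) / L[1][1] = 3.
  L[3][2] = (3) / L[2][2] = 3.
Step 4: L[3][3] = √(16) = 4.

L[3][2] = 3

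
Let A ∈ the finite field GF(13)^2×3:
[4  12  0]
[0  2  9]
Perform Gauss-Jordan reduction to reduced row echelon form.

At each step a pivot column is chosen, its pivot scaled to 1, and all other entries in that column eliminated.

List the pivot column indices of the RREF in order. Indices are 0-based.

[1] R0 /= 4  ⇒  (1, 3, 0)
[2] R1 /= 2  ⇒  (0, 1, 11)
     R0 -= 3·R1  ⇒  (1, 0, 6)

pivot columns: 0, 1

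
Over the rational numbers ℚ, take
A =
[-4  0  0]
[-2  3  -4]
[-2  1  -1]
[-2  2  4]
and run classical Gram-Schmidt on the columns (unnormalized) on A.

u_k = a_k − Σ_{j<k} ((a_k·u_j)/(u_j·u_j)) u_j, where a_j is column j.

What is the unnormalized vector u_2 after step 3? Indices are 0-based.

Step 1: u_0 = a_0 = (-4, -2, -2, -2).
Step 2: u_1 = a_1 − (-3/7)·u_0 = (-12/7, 15/7, 1/7, 8/7).
Step 3: u_2 = a_2 − (1/14)·u_0 − (-29/62)·u_1 = (-16/31, -177/62, -49/62, 145/31).

u_2 = (-16/31, -177/62, -49/62, 145/31)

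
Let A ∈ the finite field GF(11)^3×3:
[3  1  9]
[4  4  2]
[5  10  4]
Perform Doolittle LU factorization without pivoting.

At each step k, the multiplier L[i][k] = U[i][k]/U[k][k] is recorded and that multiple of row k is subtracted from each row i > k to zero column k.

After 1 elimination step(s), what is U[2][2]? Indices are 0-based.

U[2][2] = 0

k=0: U[0][0]=3
  eliminate (1,0): mult=5, new row 1: (0, 10, 1); set L[1][0]=5
  eliminate (2,0): mult=9, new row 2: (0, 1, 0); set L[2][0]=9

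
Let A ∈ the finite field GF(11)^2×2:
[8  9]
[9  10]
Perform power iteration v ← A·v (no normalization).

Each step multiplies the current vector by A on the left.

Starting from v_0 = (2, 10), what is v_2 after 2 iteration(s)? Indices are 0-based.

v_2 = (7, 0)

v_0 = (2, 10).
v_1 = A·v_0 = (7, 8).
v_2 = A·v_1 = (7, 0).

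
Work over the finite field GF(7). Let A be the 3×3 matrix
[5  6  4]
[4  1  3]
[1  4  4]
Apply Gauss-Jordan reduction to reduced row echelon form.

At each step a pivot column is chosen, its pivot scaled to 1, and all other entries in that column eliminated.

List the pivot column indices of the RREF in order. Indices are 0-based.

step 1: normalize row 0 (÷5) = (1, 4, 5)
  row 1: subtract 4×row0 = (0, 6, 4)
  row 2: subtract 1×row0 = (0, 0, 6)
step 2: normalize row 1 (÷6) = (0, 1, 3)
  row 0: subtract 4×row1 = (1, 0, 0)
step 3: normalize row 2 (÷6) = (0, 0, 1)
  row 1: subtract 3×row2 = (0, 1, 0)

pivot columns: 0, 1, 2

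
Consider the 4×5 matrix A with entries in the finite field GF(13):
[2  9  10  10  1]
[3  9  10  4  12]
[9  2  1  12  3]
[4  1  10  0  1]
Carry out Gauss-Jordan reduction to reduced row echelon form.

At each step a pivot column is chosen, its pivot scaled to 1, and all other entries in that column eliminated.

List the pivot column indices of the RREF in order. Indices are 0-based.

step 1: normalize row 0 (÷2) = (1, 11, 5, 5, 7)
  row 1: subtract 3×row0 = (0, 2, 8, 2, 4)
  row 2: subtract 9×row0 = (0, 7, 8, 6, 5)
  row 3: subtract 4×row0 = (0, 9, 3, 6, 12)
step 2: normalize row 1 (÷2) = (0, 1, 4, 1, 2)
  row 0: subtract 11×row1 = (1, 0, 0, 7, 11)
  row 2: subtract 7×row1 = (0, 0, 6, 12, 4)
  row 3: subtract 9×row1 = (0, 0, 6, 10, 7)
step 3: normalize row 2 (÷6) = (0, 0, 1, 2, 5)
  row 1: subtract 4×row2 = (0, 1, 0, 6, 8)
  row 3: subtract 6×row2 = (0, 0, 0, 11, 3)
step 4: normalize row 3 (÷11) = (0, 0, 0, 1, 5)
  row 0: subtract 7×row3 = (1, 0, 0, 0, 2)
  row 1: subtract 6×row3 = (0, 1, 0, 0, 4)
  row 2: subtract 2×row3 = (0, 0, 1, 0, 8)

pivot columns: 0, 1, 2, 3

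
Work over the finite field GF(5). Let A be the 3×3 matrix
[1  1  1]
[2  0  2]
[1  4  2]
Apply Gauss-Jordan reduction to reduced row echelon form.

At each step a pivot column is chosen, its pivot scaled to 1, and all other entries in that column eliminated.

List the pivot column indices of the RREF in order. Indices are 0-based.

pivot(0,0)=1: scale R0 → (1, 1, 1)
  clear (1,0): R1 −= (2)R0 → (0, 3, 0)
  clear (2,0): R2 −= (1)R0 → (0, 3, 1)
pivot(1,1)=3: scale R1 → (0, 1, 0)
  clear (0,1): R0 −= (1)R1 → (1, 0, 1)
  clear (2,1): R2 −= (3)R1 → (0, 0, 1)
pivot(2,2)=1: scale R2 → (0, 0, 1)
  clear (0,2): R0 −= (1)R2 → (1, 0, 0)

pivot columns: 0, 1, 2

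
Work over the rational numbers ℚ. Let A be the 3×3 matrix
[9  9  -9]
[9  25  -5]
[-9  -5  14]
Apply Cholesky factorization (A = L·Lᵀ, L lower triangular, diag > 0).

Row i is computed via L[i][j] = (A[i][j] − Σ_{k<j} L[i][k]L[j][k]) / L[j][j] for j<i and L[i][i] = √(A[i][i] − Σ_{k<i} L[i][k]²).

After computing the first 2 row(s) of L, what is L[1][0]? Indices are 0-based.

L[1][0] = 3

Step 1: L[0][0] = √(9) = 3.
  L[1][0] = (9) / L[0][0] = 3.
Step 2: L[1][1] = √(16) = 4.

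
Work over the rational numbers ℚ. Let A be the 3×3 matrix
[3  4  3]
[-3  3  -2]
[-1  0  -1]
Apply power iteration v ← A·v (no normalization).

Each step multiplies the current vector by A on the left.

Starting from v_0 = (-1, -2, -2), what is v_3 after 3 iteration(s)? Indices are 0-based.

v_3 = (120, 230, 24)

v_0 = (-1, -2, -2).
v_1 = A·v_0 = (-17, 1, 3).
v_2 = A·v_1 = (-38, 48, 14).
v_3 = A·v_2 = (120, 230, 24).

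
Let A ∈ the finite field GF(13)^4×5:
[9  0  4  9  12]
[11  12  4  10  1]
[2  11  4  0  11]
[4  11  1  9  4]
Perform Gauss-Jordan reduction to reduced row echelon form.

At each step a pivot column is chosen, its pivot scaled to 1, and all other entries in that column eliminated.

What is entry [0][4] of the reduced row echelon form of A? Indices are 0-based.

M[0][4] = 5

pivot(0,0)=9: scale R0 → (1, 0, 12, 1, 10)
  clear (1,0): R1 −= (11)R0 → (0, 12, 2, 12, 8)
  clear (2,0): R2 −= (2)R0 → (0, 11, 6, 11, 4)
  clear (3,0): R3 −= (4)R0 → (0, 11, 5, 5, 3)
pivot(1,1)=12: scale R1 → (0, 1, 11, 1, 5)
  clear (2,1): R2 −= (11)R1 → (0, 0, 2, 0, 1)
  clear (3,1): R3 −= (11)R1 → (0, 0, 1, 7, 0)
pivot(2,2)=2: scale R2 → (0, 0, 1, 0, 7)
  clear (0,2): R0 −= (12)R2 → (1, 0, 0, 1, 4)
  clear (1,2): R1 −= (11)R2 → (0, 1, 0, 1, 6)
  clear (3,2): R3 −= (1)R2 → (0, 0, 0, 7, 6)
pivot(3,3)=7: scale R3 → (0, 0, 0, 1, 12)
  clear (0,3): R0 −= (1)R3 → (1, 0, 0, 0, 5)
  clear (1,3): R1 −= (1)R3 → (0, 1, 0, 0, 7)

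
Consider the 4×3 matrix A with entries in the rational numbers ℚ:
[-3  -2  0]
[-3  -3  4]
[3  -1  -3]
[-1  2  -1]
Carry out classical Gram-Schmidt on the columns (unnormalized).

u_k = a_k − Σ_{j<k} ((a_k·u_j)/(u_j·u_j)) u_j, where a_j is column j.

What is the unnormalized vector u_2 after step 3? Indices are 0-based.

Step 1: u_0 = a_0 = (-3, -3, 3, -1).
Step 2: u_1 = a_1 − (5/14)·u_0 = (-13/14, -27/14, -29/14, 33/14).
Step 3: u_2 = a_2 − (-5/7)·u_0 − (-27/101)·u_1 = (-483/202, 271/202, -285/202, -219/202).

u_2 = (-483/202, 271/202, -285/202, -219/202)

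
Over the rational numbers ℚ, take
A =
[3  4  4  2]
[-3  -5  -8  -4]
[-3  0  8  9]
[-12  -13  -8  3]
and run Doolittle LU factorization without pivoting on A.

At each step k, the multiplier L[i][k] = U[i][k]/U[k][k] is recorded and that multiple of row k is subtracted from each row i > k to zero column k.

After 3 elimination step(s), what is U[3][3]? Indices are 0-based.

U[3][3] = 2

[col 0] pivot 3
  R1 -= -1*R0 → (0, -1, -4, -2)  (L[1][0] := -1)
  R2 -= -1*R0 → (0, 4, 12, 11)  (L[2][0] := -1)
  R3 -= -4*R0 → (0, 3, 8, 11)  (L[3][0] := -4)
[col 1] pivot -1
  R2 -= -4*R1 → (0, 0, -4, 3)  (L[2][1] := -4)
  R3 -= -3*R1 → (0, 0, -4, 5)  (L[3][1] := -3)
[col 2] pivot -4
  R3 -= 1*R2 → (0, 0, 0, 2)  (L[3][2] := 1)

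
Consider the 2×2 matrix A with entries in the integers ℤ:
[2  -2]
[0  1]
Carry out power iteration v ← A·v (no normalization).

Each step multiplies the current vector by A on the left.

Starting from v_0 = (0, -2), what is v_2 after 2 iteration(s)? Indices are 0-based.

v_2 = (12, -2)

v_0 = (0, -2).
v_1 = A·v_0 = (4, -2).
v_2 = A·v_1 = (12, -2).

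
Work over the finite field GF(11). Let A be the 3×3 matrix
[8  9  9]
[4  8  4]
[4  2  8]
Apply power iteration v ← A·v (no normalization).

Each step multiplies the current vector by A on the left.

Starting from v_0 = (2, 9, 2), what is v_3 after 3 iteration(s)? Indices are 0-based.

v_3 = (1, 2, 1)

v_0 = (2, 9, 2).
v_1 = A·v_0 = (5, 0, 9).
v_2 = A·v_1 = (0, 1, 4).
v_3 = A·v_2 = (1, 2, 1).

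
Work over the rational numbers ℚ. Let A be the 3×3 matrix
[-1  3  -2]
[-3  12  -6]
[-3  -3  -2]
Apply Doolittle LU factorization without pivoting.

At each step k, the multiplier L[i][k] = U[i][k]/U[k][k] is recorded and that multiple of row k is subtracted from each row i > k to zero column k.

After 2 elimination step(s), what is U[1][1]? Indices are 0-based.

Step 1: pivot at (0,0) is -1.
  row1 ← row1 − (3)·row0  ⇒  L[1][0]=3, U row1=(0, 3, 0)
  row2 ← row2 − (3)·row0  ⇒  L[2][0]=3, U row2=(0, -12, 4)
Step 2: pivot at (1,1) is 3.
  row2 ← row2 − (-4)·row1  ⇒  L[2][1]=-4, U row2=(0, 0, 4)

U[1][1] = 3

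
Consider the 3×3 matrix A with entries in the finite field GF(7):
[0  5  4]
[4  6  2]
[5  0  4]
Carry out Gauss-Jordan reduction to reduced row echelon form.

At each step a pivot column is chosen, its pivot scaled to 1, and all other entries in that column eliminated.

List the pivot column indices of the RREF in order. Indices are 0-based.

pivot columns: 0, 1, 2

pivot(0,0): swap R0↔R1
pivot(0,0)=4: scale R0 → (1, 5, 4)
  clear (2,0): R2 −= (5)R0 → (0, 3, 5)
pivot(1,1)=5: scale R1 → (0, 1, 5)
  clear (0,1): R0 −= (5)R1 → (1, 0, 0)
  clear (2,1): R2 −= (3)R1 → (0, 0, 4)
pivot(2,2)=4: scale R2 → (0, 0, 1)
  clear (1,2): R1 −= (5)R2 → (0, 1, 0)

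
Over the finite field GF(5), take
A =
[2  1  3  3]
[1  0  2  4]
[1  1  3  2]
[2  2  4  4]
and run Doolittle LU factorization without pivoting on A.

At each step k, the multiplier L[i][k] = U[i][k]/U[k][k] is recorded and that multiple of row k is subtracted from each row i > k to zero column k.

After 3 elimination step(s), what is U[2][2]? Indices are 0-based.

U[2][2] = 2

k=0: U[0][0]=2
  eliminate (1,0): mult=3, new row 1: (0, 2, 3, 0); set L[1][0]=3
  eliminate (2,0): mult=3, new row 2: (0, 3, 4, 3); set L[2][0]=3
  eliminate (3,0): mult=1, new row 3: (0, 1, 1, 1); set L[3][0]=1
k=1: U[1][1]=2
  eliminate (2,1): mult=4, new row 2: (0, 0, 2, 3); set L[2][1]=4
  eliminate (3,1): mult=3, new row 3: (0, 0, 2, 1); set L[3][1]=3
k=2: U[2][2]=2
  eliminate (3,2): mult=1, new row 3: (0, 0, 0, 3); set L[3][2]=1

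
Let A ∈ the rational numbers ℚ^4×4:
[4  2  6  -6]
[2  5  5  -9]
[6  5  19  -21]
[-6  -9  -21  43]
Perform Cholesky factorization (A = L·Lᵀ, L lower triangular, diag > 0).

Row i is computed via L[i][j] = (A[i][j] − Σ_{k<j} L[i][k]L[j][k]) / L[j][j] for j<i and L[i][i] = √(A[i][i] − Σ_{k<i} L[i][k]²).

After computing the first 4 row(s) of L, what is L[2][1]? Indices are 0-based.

L[2][1] = 1

Step 1: L[0][0] = √(4) = 2.
  L[1][0] = (2) / L[0][0] = 1.
Step 2: L[1][1] = √(4) = 2.
  L[2][0] = (6) / L[0][0] = 3.
  L[2][1] = (2) / L[1][1] = 1.
Step 3: L[2][2] = √(9) = 3.
  L[3][0] = (-6) / L[0][0] = -3.
  L[3][1] = (-6) / L[1][1] = -3.
  L[3][2] = (-9) / L[2][2] = -3.
Step 4: L[3][3] = √(16) = 4.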